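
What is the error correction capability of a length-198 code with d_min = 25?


Correction capability = floor((d-1)/2) = floor((25-1)/2) = 12

12 errors


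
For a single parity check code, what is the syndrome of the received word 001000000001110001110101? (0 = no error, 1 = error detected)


Syndrome = XOR of all bits = 0 XOR 0 XOR 1 XOR 0 XOR 0 XOR 0 XOR 0 XOR 0 XOR 0 XOR 0 XOR 0 XOR 1 XOR 1 XOR 1 XOR 0 XOR 0 XOR 0 XOR 1 XOR 1 XOR 1 XOR 0 XOR 1 XOR 0 XOR 1 = 1

1


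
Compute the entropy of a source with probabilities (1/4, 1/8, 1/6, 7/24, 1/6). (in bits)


H = -sum(p_i * log2(p_i)). Terms: -(1/4)*log2(1/4) = 0.500000; -(1/8)*log2(1/8) = 0.375000; -(1/6)*log2(1/6) = 0.430827; -(7/24)*log2(7/24) = 0.518469; -(1/6)*log2(1/6) = 0.430827. H = 0.500000 + 0.375000 + 0.430827 + 0.518469 + 0.430827 = 2.2551

2.2551 bits


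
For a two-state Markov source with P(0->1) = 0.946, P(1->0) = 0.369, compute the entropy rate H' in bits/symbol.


Stationary distribution: pi_0 = p10/(p01+p10) = 0.2806, pi_1 = 0.7194. Entropy rate H' = pi_0*H(p01) + pi_1*H(p10) = 0.2806*0.3032 + 0.7194*0.9499 = 0.7684

0.7684 bits/symbol


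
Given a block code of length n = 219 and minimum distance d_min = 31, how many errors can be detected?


Detection capability = d_min - 1 = 31 - 1 = 30

30 errors


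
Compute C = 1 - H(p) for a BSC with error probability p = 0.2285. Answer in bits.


H(p) = -p*log2(p) - (1-p)*log2(1-p) = -0.2285*log2(0.2285) - 0.7715*log2(0.7715) = 0.486644 + 0.288743 = 0.7754. C = 1 - H(p) = 1 - 0.7754 = 0.2246

0.2246 bits


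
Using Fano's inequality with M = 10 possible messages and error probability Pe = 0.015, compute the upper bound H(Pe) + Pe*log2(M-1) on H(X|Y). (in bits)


H(Pe) = -Pe*log2(Pe) - (1-Pe)*log2(1-Pe) = -0.015*log2(0.015) - 0.985*log2(0.985) = 0.090883 + 0.021477 = 0.1124. Pe*log2(M-1) = 0.015*log2(9) = 0.047549. Bound = H(Pe) + Pe*log2(M-1) = 0.090883 + 0.021477 + 0.047549 = 0.1599

0.1599 bits


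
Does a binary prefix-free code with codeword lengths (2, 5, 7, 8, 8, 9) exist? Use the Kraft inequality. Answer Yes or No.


Kraft sum = sum(2^(-l_i)) = 0.2988, need <= 1. Result: satisfied (a binary prefix-free code with these lengths exists)

Yes


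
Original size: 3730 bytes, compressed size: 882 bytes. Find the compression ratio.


Ratio = original / compressed = 3730 / 882 = 4.229

4.229


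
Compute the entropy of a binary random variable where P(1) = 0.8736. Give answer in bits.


H = -p*log2(p) - (1-p)*log2(1-p). -0.8736*log2(0.8736) = 0.170313; -0.1264*log2(0.1264) = 0.377169. H = 0.170313 + 0.377169 = 0.5475

0.5475 bits


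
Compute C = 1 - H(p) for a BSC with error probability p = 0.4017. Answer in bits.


H(p) = -p*log2(p) - (1-p)*log2(1-p) = -0.4017*log2(0.4017) - 0.5983*log2(0.5983) = 0.528561 + 0.443376 = 0.9719. C = 1 - H(p) = 1 - 0.9719 = 0.0281

0.0281 bits


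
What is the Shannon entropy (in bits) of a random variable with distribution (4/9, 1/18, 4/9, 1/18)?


H = -sum(p_i * log2(p_i)). Terms: -(4/9)*log2(4/9) = 0.519967; -(1/18)*log2(1/18) = 0.231663; -(4/9)*log2(4/9) = 0.519967; -(1/18)*log2(1/18) = 0.231663. H = 0.519967 + 0.231663 + 0.519967 + 0.231663 = 1.5033

1.5033 bits


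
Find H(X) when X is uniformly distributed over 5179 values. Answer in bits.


H = log2(n) = log2(5179) = 12.3385

12.3385 bits


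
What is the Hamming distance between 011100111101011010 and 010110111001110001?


Count differing positions: . . ^ . ^ . . . . ^ . . ^ . ^ . ^ ^ = 7 differences

7


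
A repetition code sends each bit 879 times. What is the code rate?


Rate = k/n = 1/879

1/879


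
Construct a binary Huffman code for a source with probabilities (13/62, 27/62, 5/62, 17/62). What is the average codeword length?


Huffman construction (repeatedly merge the two least-probable nodes; each merge adds 1 bit to every symbol beneath it): 5/62 + 13/62 = 9/31; 17/62 + 9/31 = 35/62; 27/62 + 35/62 = 1. Resulting codeword lengths (in the order the probabilities were given): (3, 1, 3, 2). L_avg = sum(p_i * l_i) = 13/62*3 + 27/62*1 + 5/62*3 + 17/62*2 = 115/62 = 1.8548

1.8548 bits


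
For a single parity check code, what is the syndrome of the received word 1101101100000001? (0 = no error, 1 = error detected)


Syndrome = XOR of all bits = 1 XOR 1 XOR 0 XOR 1 XOR 1 XOR 0 XOR 1 XOR 1 XOR 0 XOR 0 XOR 0 XOR 0 XOR 0 XOR 0 XOR 0 XOR 1 = 1

1


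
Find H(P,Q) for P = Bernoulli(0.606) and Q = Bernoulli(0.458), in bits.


H(P,Q) = -p*log2(q) - (1-p)*log2(1-q). -0.606*log2(0.458) = 0.682708; -0.394*log2(0.542) = 0.348152. H(P,Q) = 0.682708 + 0.348152 = 1.0309

1.0309 bits


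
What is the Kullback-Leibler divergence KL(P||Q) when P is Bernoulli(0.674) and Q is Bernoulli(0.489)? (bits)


KL = p*log2(p/q) + (1-p)*log2((1-p)/(1-q)) = 0.674*log2(0.674/0.489) + 0.326*log2(0.326/0.511) = 0.1006

0.1006 bits


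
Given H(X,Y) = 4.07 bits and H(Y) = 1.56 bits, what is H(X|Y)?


H(X|Y) = H(X,Y) - H(Y) = 4.07 - 1.56 = 2.51

2.51 bits


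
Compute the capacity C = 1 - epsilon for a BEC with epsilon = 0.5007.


C = 1 - epsilon = 1 - 0.5007 = 0.4993

0.4993 bits


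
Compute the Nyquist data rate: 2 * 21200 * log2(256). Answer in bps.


Rate = 2 * B * log2(M) = 2 * 21200 * 8.0 = 339200.0

339200.0 bps


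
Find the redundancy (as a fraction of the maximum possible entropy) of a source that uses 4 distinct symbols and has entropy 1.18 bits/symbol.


H_max = log2(K) = log2(4) = 2.0 bits/symbol. Redundancy = 1 - H/H_max = 1 - 1.18/2.0 = 1 - 0.59 = 0.41

0.41


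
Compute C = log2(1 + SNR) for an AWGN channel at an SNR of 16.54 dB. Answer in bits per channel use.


SNR_linear = 10^(16.54/10) = 45.0817; C = log2(1 + SNR_linear) = log2(1 + 45.0817) = 5.5261

5.5261 bits/channel use


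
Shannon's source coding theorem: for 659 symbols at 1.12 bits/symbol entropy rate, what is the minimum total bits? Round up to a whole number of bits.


Minimum bits >= n * H = 659 * 1.12 = 738.08, rounded up to a whole number of bits = 739

739 bits


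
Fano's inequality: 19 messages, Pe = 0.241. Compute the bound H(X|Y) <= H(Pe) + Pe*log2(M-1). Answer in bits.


H(Pe) = -Pe*log2(Pe) - (1-Pe)*log2(1-Pe) = -0.241*log2(0.241) - 0.759*log2(0.759) = 0.494748 + 0.301952 = 0.7967. Pe*log2(M-1) = 0.241*log2(18) = 1.004952. Bound = H(Pe) + Pe*log2(M-1) = 0.494748 + 0.301952 + 1.004952 = 1.8017

1.8017 bits


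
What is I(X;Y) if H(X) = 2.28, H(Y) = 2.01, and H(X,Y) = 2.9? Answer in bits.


I(X;Y) = H(X) + H(Y) - H(X,Y) = 2.28 + 2.01 - 2.9 = 1.39

1.39 bits


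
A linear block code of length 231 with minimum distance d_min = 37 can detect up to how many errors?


Detection capability = d_min - 1 = 37 - 1 = 36

36 errors


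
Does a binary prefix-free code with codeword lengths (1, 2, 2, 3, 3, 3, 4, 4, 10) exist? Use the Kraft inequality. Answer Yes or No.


Kraft sum = sum(2^(-l_i)) = 1.501, need <= 1. Result: violated (a binary prefix-free code with these lengths cannot exist)

No


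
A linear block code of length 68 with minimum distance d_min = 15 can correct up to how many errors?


Correction capability = floor((d-1)/2) = floor((15-1)/2) = 7

7 errors


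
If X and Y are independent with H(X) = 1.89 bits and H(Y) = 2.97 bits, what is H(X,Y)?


For independent variables, H(X,Y) = H(X) + H(Y) = 1.89 + 2.97 = 4.86

4.86 bits


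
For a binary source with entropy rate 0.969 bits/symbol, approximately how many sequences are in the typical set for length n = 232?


log2|A_typical| = nH = 232 * 0.969 = 224.808, so |A_typical| ~ 2^224.808 = 4.720e+67

4.720e+67


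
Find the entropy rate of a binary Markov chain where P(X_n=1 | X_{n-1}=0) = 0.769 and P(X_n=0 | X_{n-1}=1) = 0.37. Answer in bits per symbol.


Stationary distribution: pi_0 = p10/(p01+p10) = 0.3248, pi_1 = 0.6752. Entropy rate H' = pi_0*H(p01) + pi_1*H(p10) = 0.3248*0.7798 + 0.6752*0.9507 = 0.8951

0.8951 bits/symbol


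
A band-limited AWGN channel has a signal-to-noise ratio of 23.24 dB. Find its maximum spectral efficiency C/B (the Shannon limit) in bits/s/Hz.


SNR_linear = 10^(23.24/10) = 210.8628; C/B = log2(1 + SNR_linear) = log2(1 + 210.8628) = 7.727

7.727 bits/s/Hz


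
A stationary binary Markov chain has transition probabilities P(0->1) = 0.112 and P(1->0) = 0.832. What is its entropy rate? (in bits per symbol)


Stationary distribution: pi_0 = p10/(p01+p10) = 0.8814, pi_1 = 0.1186. Entropy rate H' = pi_0*H(p01) + pi_1*H(p10) = 0.8814*0.5059 + 0.1186*0.6531 = 0.5234

0.5234 bits/symbol


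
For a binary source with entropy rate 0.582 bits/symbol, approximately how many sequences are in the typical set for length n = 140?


log2|A_typical| = nH = 140 * 0.582 = 81.48, so |A_typical| ~ 2^81.48 = 3.372e+24

3.372e+24


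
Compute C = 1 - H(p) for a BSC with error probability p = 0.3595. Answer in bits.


H(p) = -p*log2(p) - (1-p)*log2(1-p) = -0.3595*log2(0.3595) - 0.6405*log2(0.6405) = 0.530599 + 0.411668 = 0.9423. C = 1 - H(p) = 1 - 0.9423 = 0.0577

0.0577 bits


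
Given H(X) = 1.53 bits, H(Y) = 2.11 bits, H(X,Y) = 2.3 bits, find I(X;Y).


I(X;Y) = H(X) + H(Y) - H(X,Y) = 1.53 + 2.11 - 2.3 = 1.34

1.34 bits


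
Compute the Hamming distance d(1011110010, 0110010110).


Count differing positions: ^ ^ . ^ ^ . . ^ . . = 5 differences

5


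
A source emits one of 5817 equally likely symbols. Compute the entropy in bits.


H = log2(n) = log2(5817) = 12.5061

12.5061 bits


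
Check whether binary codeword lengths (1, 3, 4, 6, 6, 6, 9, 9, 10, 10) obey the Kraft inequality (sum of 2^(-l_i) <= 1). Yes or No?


Kraft sum = sum(2^(-l_i)) = 0.7402, need <= 1. Result: satisfied (a binary prefix-free code with these lengths exists)

Yes


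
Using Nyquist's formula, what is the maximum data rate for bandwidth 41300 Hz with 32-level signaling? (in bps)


Rate = 2 * B * log2(M) = 2 * 41300 * 5.0 = 413000.0

413000.0 bps


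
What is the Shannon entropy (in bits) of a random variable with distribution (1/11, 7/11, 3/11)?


H = -sum(p_i * log2(p_i)). Terms: -(1/11)*log2(1/11) = 0.314494; -(7/11)*log2(7/11) = 0.414958; -(3/11)*log2(3/11) = 0.511219. H = 0.314494 + 0.414958 + 0.511219 = 1.2407

1.2407 bits


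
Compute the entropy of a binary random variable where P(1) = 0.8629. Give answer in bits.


H = -p*log2(p) - (1-p)*log2(1-p). -0.8629*log2(0.8629) = 0.183569; -0.1371*log2(0.1371) = 0.393025. H = 0.183569 + 0.393025 = 0.5766

0.5766 bits


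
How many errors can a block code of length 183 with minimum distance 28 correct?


Correction capability = floor((d-1)/2) = floor((28-1)/2) = 13

13 errors


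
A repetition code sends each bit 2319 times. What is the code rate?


Rate = k/n = 1/2319

1/2319


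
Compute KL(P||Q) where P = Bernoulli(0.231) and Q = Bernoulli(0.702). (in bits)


KL = p*log2(p/q) + (1-p)*log2((1-p)/(1-q)) = 0.231*log2(0.231/0.702) + 0.769*log2(0.769/0.298) = 0.6813

0.6813 bits


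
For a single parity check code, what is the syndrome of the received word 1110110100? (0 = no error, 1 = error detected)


Syndrome = XOR of all bits = 1 XOR 1 XOR 1 XOR 0 XOR 1 XOR 1 XOR 0 XOR 1 XOR 0 XOR 0 = 0

0


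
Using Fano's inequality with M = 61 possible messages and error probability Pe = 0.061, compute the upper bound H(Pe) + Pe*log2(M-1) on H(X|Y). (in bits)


H(Pe) = -Pe*log2(Pe) - (1-Pe)*log2(1-Pe) = -0.061*log2(0.061) - 0.939*log2(0.939) = 0.246138 + 0.085264 = 0.3314. Pe*log2(M-1) = 0.061*log2(60) = 0.360320. Bound = H(Pe) + Pe*log2(M-1) = 0.246138 + 0.085264 + 0.360320 = 0.6917

0.6917 bits


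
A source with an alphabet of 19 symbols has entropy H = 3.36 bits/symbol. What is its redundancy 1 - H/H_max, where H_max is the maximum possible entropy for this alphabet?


H_max = log2(K) = log2(19) = 4.2479 bits/symbol. Redundancy = 1 - H/H_max = 1 - 3.36/4.2479 = 1 - 0.791 = 0.209

0.209


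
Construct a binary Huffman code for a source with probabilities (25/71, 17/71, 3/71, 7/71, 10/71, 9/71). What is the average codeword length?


Huffman construction (repeatedly merge the two least-probable nodes; each merge adds 1 bit to every symbol beneath it): 3/71 + 7/71 = 10/71; 9/71 + 10/71 = 19/71; 10/71 + 17/71 = 27/71; 19/71 + 25/71 = 44/71; 27/71 + 44/71 = 1. Resulting codeword lengths (in the order the probabilities were given): (2, 2, 3, 3, 3, 3). L_avg = sum(p_i * l_i) = 25/71*2 + 17/71*2 + 3/71*3 + 7/71*3 + 10/71*3 + 9/71*3 = 171/71 = 2.4085

2.4085 bits


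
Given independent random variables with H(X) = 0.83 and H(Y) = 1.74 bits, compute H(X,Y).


For independent variables, H(X,Y) = H(X) + H(Y) = 0.83 + 1.74 = 2.57

2.57 bits


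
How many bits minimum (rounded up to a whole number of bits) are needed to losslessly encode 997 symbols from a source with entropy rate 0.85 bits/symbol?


Minimum bits >= n * H = 997 * 0.85 = 847.45, rounded up to a whole number of bits = 848

848 bits


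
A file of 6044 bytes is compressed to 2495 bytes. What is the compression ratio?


Ratio = original / compressed = 6044 / 2495 = 2.4224

2.4224


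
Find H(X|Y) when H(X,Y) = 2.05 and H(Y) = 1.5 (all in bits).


H(X|Y) = H(X,Y) - H(Y) = 2.05 - 1.5 = 0.55

0.55 bits


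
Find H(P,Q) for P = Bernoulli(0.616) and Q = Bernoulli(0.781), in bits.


H(P,Q) = -p*log2(q) - (1-p)*log2(1-q). -0.616*log2(0.781) = 0.219669; -0.384*log2(0.219) = 0.841343. H(P,Q) = 0.219669 + 0.841343 = 1.061

1.061 bits


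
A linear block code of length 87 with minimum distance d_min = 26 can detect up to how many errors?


Detection capability = d_min - 1 = 26 - 1 = 25

25 errors


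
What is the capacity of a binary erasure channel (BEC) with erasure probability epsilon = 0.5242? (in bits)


C = 1 - epsilon = 1 - 0.5242 = 0.4758

0.4758 bits


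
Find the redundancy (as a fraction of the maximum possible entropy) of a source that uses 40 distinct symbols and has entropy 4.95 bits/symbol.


H_max = log2(K) = log2(40) = 5.3219 bits/symbol. Redundancy = 1 - H/H_max = 1 - 4.95/5.3219 = 1 - 0.9301 = 0.0699

0.0699


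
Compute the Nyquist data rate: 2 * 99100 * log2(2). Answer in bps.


Rate = 2 * B * log2(M) = 2 * 99100 * 1.0 = 198200.0

198200.0 bps


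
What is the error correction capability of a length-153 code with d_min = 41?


Correction capability = floor((d-1)/2) = floor((41-1)/2) = 20

20 errors


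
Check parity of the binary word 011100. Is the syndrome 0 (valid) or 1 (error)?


Syndrome = XOR of all bits = 0 XOR 1 XOR 1 XOR 1 XOR 0 XOR 0 = 1

1


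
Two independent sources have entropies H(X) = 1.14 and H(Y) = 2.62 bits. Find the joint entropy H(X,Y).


For independent variables, H(X,Y) = H(X) + H(Y) = 1.14 + 2.62 = 3.76

3.76 bits


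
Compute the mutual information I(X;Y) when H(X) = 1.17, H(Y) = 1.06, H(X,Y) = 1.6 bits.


I(X;Y) = H(X) + H(Y) - H(X,Y) = 1.17 + 1.06 - 1.6 = 0.63

0.63 bits


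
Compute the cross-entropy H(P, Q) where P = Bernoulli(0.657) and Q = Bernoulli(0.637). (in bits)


H(P,Q) = -p*log2(q) - (1-p)*log2(1-q). -0.657*log2(0.637) = 0.427467; -0.343*log2(0.363) = 0.501452. H(P,Q) = 0.427467 + 0.501452 = 0.9289

0.9289 bits


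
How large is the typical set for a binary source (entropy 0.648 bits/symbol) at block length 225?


log2|A_typical| = nH = 225 * 0.648 = 145.8, so |A_typical| ~ 2^145.8 = 7.766e+43

7.766e+43


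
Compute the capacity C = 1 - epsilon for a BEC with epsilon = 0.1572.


C = 1 - epsilon = 1 - 0.1572 = 0.8428

0.8428 bits


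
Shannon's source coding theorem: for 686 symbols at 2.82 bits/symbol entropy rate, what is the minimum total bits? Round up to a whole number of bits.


Minimum bits >= n * H = 686 * 2.82 = 1934.52, rounded up to a whole number of bits = 1935

1935 bits


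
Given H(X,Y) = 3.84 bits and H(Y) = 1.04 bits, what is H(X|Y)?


H(X|Y) = H(X,Y) - H(Y) = 3.84 - 1.04 = 2.8

2.8 bits


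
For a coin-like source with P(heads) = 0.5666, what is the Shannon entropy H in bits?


H = -p*log2(p) - (1-p)*log2(1-p). -0.5666*log2(0.5666) = 0.464384; -0.4334*log2(0.4334) = 0.522780. H = 0.464384 + 0.522780 = 0.9872

0.9872 bits


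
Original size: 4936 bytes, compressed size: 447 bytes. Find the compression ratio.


Ratio = original / compressed = 4936 / 447 = 11.0425

11.0425


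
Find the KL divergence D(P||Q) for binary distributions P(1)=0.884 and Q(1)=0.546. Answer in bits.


KL = p*log2(p/q) + (1-p)*log2((1-p)/(1-q)) = 0.884*log2(0.884/0.546) + 0.116*log2(0.116/0.454) = 0.3862

0.3862 bits


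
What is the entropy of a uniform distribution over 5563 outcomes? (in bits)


H = log2(n) = log2(5563) = 12.4416

12.4416 bits


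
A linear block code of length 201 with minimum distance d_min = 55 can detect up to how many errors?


Detection capability = d_min - 1 = 55 - 1 = 54

54 errors


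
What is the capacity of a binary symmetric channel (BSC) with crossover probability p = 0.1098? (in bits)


H(p) = -p*log2(p) - (1-p)*log2(1-p) = -0.1098*log2(0.1098) - 0.8902*log2(0.8902) = 0.349938 + 0.149374 = 0.4993. C = 1 - H(p) = 1 - 0.4993 = 0.5007

0.5007 bits


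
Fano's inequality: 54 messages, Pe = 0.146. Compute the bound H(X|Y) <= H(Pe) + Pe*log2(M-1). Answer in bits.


H(Pe) = -Pe*log2(Pe) - (1-Pe)*log2(1-Pe) = -0.146*log2(0.146) - 0.854*log2(0.854) = 0.405290 + 0.194449 = 0.5997. Pe*log2(M-1) = 0.146*log2(53) = 0.836276. Bound = H(Pe) + Pe*log2(M-1) = 0.405290 + 0.194449 + 0.836276 = 1.436

1.436 bits


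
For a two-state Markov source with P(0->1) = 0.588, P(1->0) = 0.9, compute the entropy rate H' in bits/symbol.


Stationary distribution: pi_0 = p10/(p01+p10) = 0.6048, pi_1 = 0.3952. Entropy rate H' = pi_0*H(p01) + pi_1*H(p10) = 0.6048*0.9775 + 0.3952*0.469 = 0.7766

0.7766 bits/symbol


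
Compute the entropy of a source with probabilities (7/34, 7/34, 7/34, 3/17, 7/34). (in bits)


H = -sum(p_i * log2(p_i)). Terms: -(7/34)*log2(7/34) = 0.469434; -(7/34)*log2(7/34) = 0.469434; -(7/34)*log2(7/34) = 0.469434; -(3/17)*log2(3/17) = 0.441618; -(7/34)*log2(7/34) = 0.469434. H = 0.469434 + 0.469434 + 0.469434 + 0.441618 + 0.469434 = 2.3194

2.3194 bits


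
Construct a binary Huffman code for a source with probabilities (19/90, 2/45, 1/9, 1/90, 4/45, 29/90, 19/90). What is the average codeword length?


Huffman construction (repeatedly merge the two least-probable nodes; each merge adds 1 bit to every symbol beneath it): 1/90 + 2/45 = 1/18; 1/18 + 4/45 = 13/90; 1/9 + 13/90 = 23/90; 19/90 + 19/90 = 19/45; 23/90 + 29/90 = 26/45; 19/45 + 26/45 = 1. Resulting codeword lengths (in the order the probabilities were given): (2, 5, 3, 5, 4, 2, 2). L_avg = sum(p_i * l_i) = 19/90*2 + 2/45*5 + 1/9*3 + 1/90*5 + 4/45*4 + 29/90*2 + 19/90*2 = 221/90 = 2.4556

2.4556 bits


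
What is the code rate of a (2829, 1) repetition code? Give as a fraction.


Rate = k/n = 1/2829

1/2829


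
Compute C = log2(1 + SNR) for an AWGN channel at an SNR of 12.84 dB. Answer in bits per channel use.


SNR_linear = 10^(12.84/10) = 19.2309; C = log2(1 + SNR_linear) = log2(1 + 19.2309) = 4.3385

4.3385 bits/channel use


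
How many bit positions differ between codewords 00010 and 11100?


Count differing positions: ^ ^ ^ ^ . = 4 differences

4


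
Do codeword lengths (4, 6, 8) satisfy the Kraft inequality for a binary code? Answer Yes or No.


Kraft sum = sum(2^(-l_i)) = 0.082, need <= 1. Result: satisfied (a binary prefix-free code with these lengths exists)

Yes


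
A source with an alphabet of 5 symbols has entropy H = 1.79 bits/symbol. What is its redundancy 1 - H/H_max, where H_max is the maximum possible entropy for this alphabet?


H_max = log2(K) = log2(5) = 2.3219 bits/symbol. Redundancy = 1 - H/H_max = 1 - 1.79/2.3219 = 1 - 0.7709 = 0.2291

0.2291


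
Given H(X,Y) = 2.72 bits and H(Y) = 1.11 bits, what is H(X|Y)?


H(X|Y) = H(X,Y) - H(Y) = 2.72 - 1.11 = 1.61

1.61 bits


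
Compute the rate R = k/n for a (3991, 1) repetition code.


Rate = k/n = 1/3991

1/3991


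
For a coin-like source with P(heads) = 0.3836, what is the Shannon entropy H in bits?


H = -p*log2(p) - (1-p)*log2(1-p). -0.3836*log2(0.3836) = 0.530260; -0.6164*log2(0.6164) = 0.430285. H = 0.530260 + 0.430285 = 0.9605

0.9605 bits


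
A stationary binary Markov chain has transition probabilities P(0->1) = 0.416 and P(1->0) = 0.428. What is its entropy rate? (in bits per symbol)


Stationary distribution: pi_0 = p10/(p01+p10) = 0.5071, pi_1 = 0.4929. Entropy rate H' = pi_0*H(p01) + pi_1*H(p10) = 0.5071*0.9795 + 0.4929*0.985 = 0.9822

0.9822 bits/symbol


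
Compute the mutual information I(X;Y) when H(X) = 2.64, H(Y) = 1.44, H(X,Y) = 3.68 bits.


I(X;Y) = H(X) + H(Y) - H(X,Y) = 2.64 + 1.44 - 3.68 = 0.4

0.4 bits


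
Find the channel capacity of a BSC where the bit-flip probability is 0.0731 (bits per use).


H(p) = -p*log2(p) - (1-p)*log2(1-p) = -0.0731*log2(0.0731) - 0.9269*log2(0.9269) = 0.275878 + 0.101509 = 0.3774. C = 1 - H(p) = 1 - 0.3774 = 0.6226

0.6226 bits


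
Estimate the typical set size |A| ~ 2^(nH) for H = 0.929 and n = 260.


log2|A_typical| = nH = 260 * 0.929 = 241.54, so |A_typical| ~ 2^241.54 = 5.138e+72

5.138e+72


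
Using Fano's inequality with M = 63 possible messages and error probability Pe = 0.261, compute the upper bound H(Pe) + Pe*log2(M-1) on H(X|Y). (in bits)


H(Pe) = -Pe*log2(Pe) - (1-Pe)*log2(1-Pe) = -0.261*log2(0.261) - 0.739*log2(0.739) = 0.505786 + 0.322465 = 0.8283. Pe*log2(M-1) = 0.261*log2(62) = 1.554045. Bound = H(Pe) + Pe*log2(M-1) = 0.505786 + 0.322465 + 1.554045 = 2.3823

2.3823 bits


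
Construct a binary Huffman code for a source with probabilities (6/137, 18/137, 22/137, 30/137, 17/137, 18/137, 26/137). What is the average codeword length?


Huffman construction (repeatedly merge the two least-probable nodes; each merge adds 1 bit to every symbol beneath it): 6/137 + 17/137 = 23/137; 18/137 + 18/137 = 36/137; 22/137 + 23/137 = 45/137; 26/137 + 30/137 = 56/137; 36/137 + 45/137 = 81/137; 56/137 + 81/137 = 1. Resulting codeword lengths (in the order the probabilities were given): (4, 3, 3, 2, 4, 3, 2). L_avg = sum(p_i * l_i) = 6/137*4 + 18/137*3 + 22/137*3 + 30/137*2 + 17/137*4 + 18/137*3 + 26/137*2 = 378/137 = 2.7591

2.7591 bits


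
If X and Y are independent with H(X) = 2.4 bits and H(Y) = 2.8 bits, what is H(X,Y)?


For independent variables, H(X,Y) = H(X) + H(Y) = 2.4 + 2.8 = 5.2

5.2 bits


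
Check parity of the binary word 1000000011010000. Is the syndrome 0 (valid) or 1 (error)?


Syndrome = XOR of all bits = 1 XOR 0 XOR 0 XOR 0 XOR 0 XOR 0 XOR 0 XOR 0 XOR 1 XOR 1 XOR 0 XOR 1 XOR 0 XOR 0 XOR 0 XOR 0 = 0

0


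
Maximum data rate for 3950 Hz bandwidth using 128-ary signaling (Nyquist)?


Rate = 2 * B * log2(M) = 2 * 3950 * 7.0 = 55300.0

55300.0 bps


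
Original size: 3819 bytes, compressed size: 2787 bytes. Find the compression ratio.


Ratio = original / compressed = 3819 / 2787 = 1.3703

1.3703


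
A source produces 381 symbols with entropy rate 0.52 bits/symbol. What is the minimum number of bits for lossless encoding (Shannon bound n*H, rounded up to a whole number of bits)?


Minimum bits >= n * H = 381 * 0.52 = 198.12, rounded up to a whole number of bits = 199

199 bits


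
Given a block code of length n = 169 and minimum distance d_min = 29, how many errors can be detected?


Detection capability = d_min - 1 = 29 - 1 = 28

28 errors


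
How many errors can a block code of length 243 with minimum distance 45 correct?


Correction capability = floor((d-1)/2) = floor((45-1)/2) = 22

22 errors


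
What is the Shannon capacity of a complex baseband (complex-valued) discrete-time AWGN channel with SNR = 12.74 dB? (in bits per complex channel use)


SNR_linear = 10^(12.74/10) = 18.7932; C = log2(1 + SNR_linear) = log2(1 + 18.7932) = 4.3069

4.3069 bits/channel use


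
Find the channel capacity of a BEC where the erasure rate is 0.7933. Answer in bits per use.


C = 1 - epsilon = 1 - 0.7933 = 0.2067

0.2067 bits


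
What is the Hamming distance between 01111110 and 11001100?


Count differing positions: ^ . ^ ^ . . ^ . = 4 differences

4


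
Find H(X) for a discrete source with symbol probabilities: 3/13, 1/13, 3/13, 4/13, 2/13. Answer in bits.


H = -sum(p_i * log2(p_i)). Terms: -(3/13)*log2(3/13) = 0.488187; -(1/13)*log2(1/13) = 0.284649; -(3/13)*log2(3/13) = 0.488187; -(4/13)*log2(4/13) = 0.523212; -(2/13)*log2(2/13) = 0.415452. H = 0.488187 + 0.284649 + 0.488187 + 0.523212 + 0.415452 = 2.1997

2.1997 bits


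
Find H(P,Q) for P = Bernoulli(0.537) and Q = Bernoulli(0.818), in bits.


H(P,Q) = -p*log2(q) - (1-p)*log2(1-q). -0.537*log2(0.818) = 0.155637; -0.463*log2(0.182) = 1.138049. H(P,Q) = 0.155637 + 1.138049 = 1.2937

1.2937 bits


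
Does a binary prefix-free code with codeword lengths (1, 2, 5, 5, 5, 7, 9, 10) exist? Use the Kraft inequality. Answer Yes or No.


Kraft sum = sum(2^(-l_i)) = 0.8545, need <= 1. Result: satisfied (a binary prefix-free code with these lengths exists)

Yes


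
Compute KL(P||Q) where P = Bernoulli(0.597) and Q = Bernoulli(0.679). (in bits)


KL = p*log2(p/q) + (1-p)*log2((1-p)/(1-q)) = 0.597*log2(0.597/0.679) + 0.403*log2(0.403/0.321) = 0.0214

0.0214 bits


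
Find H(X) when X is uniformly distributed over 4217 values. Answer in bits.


H = log2(n) = log2(4217) = 12.042

12.042 bits


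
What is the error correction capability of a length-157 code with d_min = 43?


Correction capability = floor((d-1)/2) = floor((43-1)/2) = 21

21 errors


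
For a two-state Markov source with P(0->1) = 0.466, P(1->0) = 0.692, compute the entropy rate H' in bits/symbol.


Stationary distribution: pi_0 = p10/(p01+p10) = 0.5976, pi_1 = 0.4024. Entropy rate H' = pi_0*H(p01) + pi_1*H(p10) = 0.5976*0.9967 + 0.4024*0.8909 = 0.9541

0.9541 bits/symbol


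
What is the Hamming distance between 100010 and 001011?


Count differing positions: ^ . ^ . . ^ = 3 differences

3


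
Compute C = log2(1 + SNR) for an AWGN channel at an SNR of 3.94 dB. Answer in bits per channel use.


SNR_linear = 10^(3.94/10) = 2.4774; C = log2(1 + SNR_linear) = log2(1 + 2.4774) = 1.798

1.798 bits/channel use


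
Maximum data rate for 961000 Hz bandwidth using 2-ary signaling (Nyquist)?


Rate = 2 * B * log2(M) = 2 * 961000 * 1.0 = 1922000.0

1922000.0 bps


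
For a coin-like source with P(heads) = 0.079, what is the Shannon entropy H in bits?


H = -p*log2(p) - (1-p)*log2(1-p). -0.079*log2(0.079) = 0.289298; -0.921*log2(0.921) = 0.109348. H = 0.289298 + 0.109348 = 0.3986

0.3986 bits


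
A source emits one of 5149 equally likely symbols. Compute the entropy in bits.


H = log2(n) = log2(5149) = 12.3301

12.3301 bits


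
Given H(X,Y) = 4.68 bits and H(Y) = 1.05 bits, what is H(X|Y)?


H(X|Y) = H(X,Y) - H(Y) = 4.68 - 1.05 = 3.63

3.63 bits


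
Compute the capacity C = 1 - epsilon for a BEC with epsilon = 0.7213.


C = 1 - epsilon = 1 - 0.7213 = 0.2787

0.2787 bits


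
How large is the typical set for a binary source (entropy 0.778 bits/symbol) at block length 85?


log2|A_typical| = nH = 85 * 0.778 = 66.13, so |A_typical| ~ 2^66.13 = 8.074e+19

8.074e+19


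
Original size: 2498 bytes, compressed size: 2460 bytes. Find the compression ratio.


Ratio = original / compressed = 2498 / 2460 = 1.0154

1.0154


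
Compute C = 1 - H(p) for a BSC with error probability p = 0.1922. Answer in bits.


H(p) = -p*log2(p) - (1-p)*log2(1-p) = -0.1922*log2(0.1922) - 0.8078*log2(0.8078) = 0.457305 + 0.248746 = 0.7061. C = 1 - H(p) = 1 - 0.7061 = 0.2939

0.2939 bits


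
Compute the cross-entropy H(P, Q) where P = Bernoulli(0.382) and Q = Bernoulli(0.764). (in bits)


H(P,Q) = -p*log2(q) - (1-p)*log2(1-q). -0.382*log2(0.764) = 0.148352; -0.618*log2(0.236) = 1.287381. H(P,Q) = 0.148352 + 1.287381 = 1.4357

1.4357 bits


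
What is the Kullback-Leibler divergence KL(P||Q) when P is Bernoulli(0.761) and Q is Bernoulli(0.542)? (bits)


KL = p*log2(p/q) + (1-p)*log2((1-p)/(1-q)) = 0.761*log2(0.761/0.542) + 0.239*log2(0.239/0.458) = 0.1483

0.1483 bits


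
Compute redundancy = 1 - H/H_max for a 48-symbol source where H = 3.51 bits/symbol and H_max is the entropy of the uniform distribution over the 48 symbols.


H_max = log2(K) = log2(48) = 5.585 bits/symbol. Redundancy = 1 - H/H_max = 1 - 3.51/5.585 = 1 - 0.6285 = 0.3715

0.3715


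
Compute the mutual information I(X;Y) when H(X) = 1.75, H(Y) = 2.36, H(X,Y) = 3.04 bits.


I(X;Y) = H(X) + H(Y) - H(X,Y) = 1.75 + 2.36 - 3.04 = 1.07

1.07 bits


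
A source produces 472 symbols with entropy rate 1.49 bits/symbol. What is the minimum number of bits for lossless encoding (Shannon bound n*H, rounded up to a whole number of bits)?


Minimum bits >= n * H = 472 * 1.49 = 703.28, rounded up to a whole number of bits = 704

704 bits


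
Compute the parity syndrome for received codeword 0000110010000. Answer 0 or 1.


Syndrome = XOR of all bits = 0 XOR 0 XOR 0 XOR 0 XOR 1 XOR 1 XOR 0 XOR 0 XOR 1 XOR 0 XOR 0 XOR 0 XOR 0 = 1

1


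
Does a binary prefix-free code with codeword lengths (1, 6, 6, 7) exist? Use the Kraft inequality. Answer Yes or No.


Kraft sum = sum(2^(-l_i)) = 0.5391, need <= 1. Result: satisfied (a binary prefix-free code with these lengths exists)

Yes


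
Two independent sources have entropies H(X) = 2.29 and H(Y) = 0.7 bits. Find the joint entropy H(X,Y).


For independent variables, H(X,Y) = H(X) + H(Y) = 2.29 + 0.7 = 2.99

2.99 bits


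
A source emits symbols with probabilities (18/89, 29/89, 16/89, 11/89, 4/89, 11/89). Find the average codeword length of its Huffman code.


Huffman construction (repeatedly merge the two least-probable nodes; each merge adds 1 bit to every symbol beneath it): 4/89 + 11/89 = 15/89; 11/89 + 15/89 = 26/89; 16/89 + 18/89 = 34/89; 26/89 + 29/89 = 55/89; 34/89 + 55/89 = 1. Resulting codeword lengths (in the order the probabilities were given): (2, 2, 2, 4, 4, 3). L_avg = sum(p_i * l_i) = 18/89*2 + 29/89*2 + 16/89*2 + 11/89*4 + 4/89*4 + 11/89*3 = 219/89 = 2.4607

2.4607 bits


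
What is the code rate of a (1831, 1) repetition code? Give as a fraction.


Rate = k/n = 1/1831

1/1831


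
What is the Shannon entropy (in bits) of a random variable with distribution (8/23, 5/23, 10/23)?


H = -sum(p_i * log2(p_i)). Terms: -(8/23)*log2(8/23) = 0.529935; -(5/23)*log2(5/23) = 0.478616; -(10/23)*log2(10/23) = 0.522450. H = 0.529935 + 0.478616 + 0.522450 = 1.531

1.531 bits


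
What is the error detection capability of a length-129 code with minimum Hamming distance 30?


Detection capability = d_min - 1 = 30 - 1 = 29

29 errors


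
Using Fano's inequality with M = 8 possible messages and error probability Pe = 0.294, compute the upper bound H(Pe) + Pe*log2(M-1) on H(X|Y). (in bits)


H(Pe) = -Pe*log2(Pe) - (1-Pe)*log2(1-Pe) = -0.294*log2(0.294) - 0.706*log2(0.706) = 0.519237 + 0.354595 = 0.8738. Pe*log2(M-1) = 0.294*log2(7) = 0.825362. Bound = H(Pe) + Pe*log2(M-1) = 0.519237 + 0.354595 + 0.825362 = 1.6992

1.6992 bits


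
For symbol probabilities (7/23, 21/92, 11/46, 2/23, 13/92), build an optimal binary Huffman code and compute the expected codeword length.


Huffman construction (repeatedly merge the two least-probable nodes; each merge adds 1 bit to every symbol beneath it): 2/23 + 13/92 = 21/92; 21/92 + 21/92 = 21/46; 11/46 + 7/23 = 25/46; 21/46 + 25/46 = 1. Resulting codeword lengths (in the order the probabilities were given): (2, 2, 2, 3, 3). L_avg = sum(p_i * l_i) = 7/23*2 + 21/92*2 + 11/46*2 + 2/23*3 + 13/92*3 = 205/92 = 2.2283

2.2283 bits


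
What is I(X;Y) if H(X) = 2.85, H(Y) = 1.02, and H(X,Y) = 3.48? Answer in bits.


I(X;Y) = H(X) + H(Y) - H(X,Y) = 2.85 + 1.02 - 3.48 = 0.39

0.39 bits


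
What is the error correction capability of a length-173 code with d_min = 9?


Correction capability = floor((d-1)/2) = floor((9-1)/2) = 4

4 errors


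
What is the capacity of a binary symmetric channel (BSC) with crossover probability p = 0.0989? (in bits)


H(p) = -p*log2(p) - (1-p)*log2(1-p) = -0.0989*log2(0.0989) - 0.9011*log2(0.9011) = 0.330117 + 0.135382 = 0.4655. C = 1 - H(p) = 1 - 0.4655 = 0.5345

0.5345 bits


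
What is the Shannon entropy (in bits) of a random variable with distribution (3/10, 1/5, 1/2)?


H = -sum(p_i * log2(p_i)). Terms: -(3/10)*log2(3/10) = 0.521090; -(1/5)*log2(1/5) = 0.464386; -(1/2)*log2(1/2) = 0.500000. H = 0.521090 + 0.464386 + 0.500000 = 1.4855

1.4855 bits


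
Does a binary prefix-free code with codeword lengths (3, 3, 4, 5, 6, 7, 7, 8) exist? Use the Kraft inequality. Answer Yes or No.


Kraft sum = sum(2^(-l_i)) = 0.3789, need <= 1. Result: satisfied (a binary prefix-free code with these lengths exists)

Yes


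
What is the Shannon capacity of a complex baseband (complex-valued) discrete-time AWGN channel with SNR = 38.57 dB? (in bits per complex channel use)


SNR_linear = 10^(38.57/10) = 7194.4898; C = log2(1 + SNR_linear) = log2(1 + 7194.4898) = 12.8129

12.8129 bits/channel use


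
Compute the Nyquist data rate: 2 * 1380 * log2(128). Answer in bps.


Rate = 2 * B * log2(M) = 2 * 1380 * 7.0 = 19320.0

19320.0 bps


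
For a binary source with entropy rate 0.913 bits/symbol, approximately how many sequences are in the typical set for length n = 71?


log2|A_typical| = nH = 71 * 0.913 = 64.823, so |A_typical| ~ 2^64.823 = 3.263e+19

3.263e+19


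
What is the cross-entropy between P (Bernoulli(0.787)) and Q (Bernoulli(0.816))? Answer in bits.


H(P,Q) = -p*log2(q) - (1-p)*log2(1-q). -0.787*log2(0.816) = 0.230873; -0.213*log2(0.184) = 0.520193. H(P,Q) = 0.230873 + 0.520193 = 0.7511

0.7511 bits


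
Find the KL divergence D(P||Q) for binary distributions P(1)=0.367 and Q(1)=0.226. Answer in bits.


KL = p*log2(p/q) + (1-p)*log2((1-p)/(1-q)) = 0.367*log2(0.367/0.226) + 0.633*log2(0.633/0.774) = 0.073

0.073 bits


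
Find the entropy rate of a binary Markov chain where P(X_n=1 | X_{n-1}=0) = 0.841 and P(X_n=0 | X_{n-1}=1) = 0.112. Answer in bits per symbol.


Stationary distribution: pi_0 = p10/(p01+p10) = 0.1175, pi_1 = 0.8825. Entropy rate H' = pi_0*H(p01) + pi_1*H(p10) = 0.1175*0.6319 + 0.8825*0.5059 = 0.5207

0.5207 bits/symbol


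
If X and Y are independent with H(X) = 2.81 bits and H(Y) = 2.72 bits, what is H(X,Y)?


For independent variables, H(X,Y) = H(X) + H(Y) = 2.81 + 2.72 = 5.53

5.53 bits


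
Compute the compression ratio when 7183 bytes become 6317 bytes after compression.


Ratio = original / compressed = 7183 / 6317 = 1.1371

1.1371


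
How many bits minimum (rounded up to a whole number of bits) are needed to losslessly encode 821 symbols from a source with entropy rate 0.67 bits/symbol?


Minimum bits >= n * H = 821 * 0.67 = 550.07, rounded up to a whole number of bits = 551

551 bits


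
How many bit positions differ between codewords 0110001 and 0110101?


Count differing positions: . . . . ^ . . = 1 differences

1


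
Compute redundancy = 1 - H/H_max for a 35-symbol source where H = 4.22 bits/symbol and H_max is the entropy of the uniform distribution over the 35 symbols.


H_max = log2(K) = log2(35) = 5.1293 bits/symbol. Redundancy = 1 - H/H_max = 1 - 4.22/5.1293 = 1 - 0.8227 = 0.1773

0.1773


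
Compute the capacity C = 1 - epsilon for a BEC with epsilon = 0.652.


C = 1 - epsilon = 1 - 0.652 = 0.348

0.348 bits


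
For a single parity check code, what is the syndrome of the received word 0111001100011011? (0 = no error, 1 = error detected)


Syndrome = XOR of all bits = 0 XOR 1 XOR 1 XOR 1 XOR 0 XOR 0 XOR 1 XOR 1 XOR 0 XOR 0 XOR 0 XOR 1 XOR 1 XOR 0 XOR 1 XOR 1 = 1

1


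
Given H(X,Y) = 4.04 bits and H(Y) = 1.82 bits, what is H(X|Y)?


H(X|Y) = H(X,Y) - H(Y) = 4.04 - 1.82 = 2.22

2.22 bits


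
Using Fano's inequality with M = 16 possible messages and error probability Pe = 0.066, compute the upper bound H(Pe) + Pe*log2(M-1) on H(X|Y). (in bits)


H(Pe) = -Pe*log2(Pe) - (1-Pe)*log2(1-Pe) = -0.066*log2(0.066) - 0.934*log2(0.934) = 0.258812 + 0.092004 = 0.3508. Pe*log2(M-1) = 0.066*log2(15) = 0.257855. Bound = H(Pe) + Pe*log2(M-1) = 0.258812 + 0.092004 + 0.257855 = 0.6087

0.6087 bits


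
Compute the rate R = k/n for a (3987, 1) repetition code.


Rate = k/n = 1/3987

1/3987


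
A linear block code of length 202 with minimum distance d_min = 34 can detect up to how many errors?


Detection capability = d_min - 1 = 34 - 1 = 33

33 errors


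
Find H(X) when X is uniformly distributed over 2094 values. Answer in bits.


H = log2(n) = log2(2094) = 11.032

11.032 bits


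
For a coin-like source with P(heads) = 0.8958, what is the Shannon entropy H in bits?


H = -p*log2(p) - (1-p)*log2(1-p). -0.8958*log2(0.8958) = 0.142210; -0.1042*log2(0.1042) = 0.339960. H = 0.142210 + 0.339960 = 0.4822

0.4822 bits


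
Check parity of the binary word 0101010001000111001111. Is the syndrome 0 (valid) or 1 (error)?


Syndrome = XOR of all bits = 0 XOR 1 XOR 0 XOR 1 XOR 0 XOR 1 XOR 0 XOR 0 XOR 0 XOR 1 XOR 0 XOR 0 XOR 0 XOR 1 XOR 1 XOR 1 XOR 0 XOR 0 XOR 1 XOR 1 XOR 1 XOR 1 = 1

1


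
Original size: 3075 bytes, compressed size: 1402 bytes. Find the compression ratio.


Ratio = original / compressed = 3075 / 1402 = 2.1933

2.1933


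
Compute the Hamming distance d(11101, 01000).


Count differing positions: ^ . ^ . ^ = 3 differences

3


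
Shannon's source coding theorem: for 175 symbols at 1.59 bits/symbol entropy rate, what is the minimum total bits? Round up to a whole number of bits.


Minimum bits >= n * H = 175 * 1.59 = 278.25, rounded up to a whole number of bits = 279

279 bits


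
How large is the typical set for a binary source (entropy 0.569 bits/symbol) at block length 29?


log2|A_typical| = nH = 29 * 0.569 = 16.501, so |A_typical| ~ 2^16.501 = 9.275e+04

9.275e+04


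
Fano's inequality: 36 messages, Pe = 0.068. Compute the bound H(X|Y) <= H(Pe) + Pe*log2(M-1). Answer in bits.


H(Pe) = -Pe*log2(Pe) - (1-Pe)*log2(1-Pe) = -0.068*log2(0.068) - 0.932*log2(0.932) = 0.263726 + 0.094689 = 0.3584. Pe*log2(M-1) = 0.068*log2(35) = 0.348791. Bound = H(Pe) + Pe*log2(M-1) = 0.263726 + 0.094689 + 0.348791 = 0.7072

0.7072 bits


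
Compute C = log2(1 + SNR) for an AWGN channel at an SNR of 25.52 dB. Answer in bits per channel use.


SNR_linear = 10^(25.52/10) = 356.4511; C = log2(1 + SNR_linear) = log2(1 + 356.4511) = 8.4816

8.4816 bits/channel use


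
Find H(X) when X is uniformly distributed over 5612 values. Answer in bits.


H = log2(n) = log2(5612) = 12.4543

12.4543 bits


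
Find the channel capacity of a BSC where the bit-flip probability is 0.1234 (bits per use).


H(p) = -p*log2(p) - (1-p)*log2(1-p) = -0.1234*log2(0.1234) - 0.8766*log2(0.8766) = 0.372493 + 0.166562 = 0.5391. C = 1 - H(p) = 1 - 0.5391 = 0.4609

0.4609 bits


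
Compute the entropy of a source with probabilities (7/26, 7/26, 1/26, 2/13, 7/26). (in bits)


H = -sum(p_i * log2(p_i)). Terms: -(7/26)*log2(7/26) = 0.509677; -(7/26)*log2(7/26) = 0.509677; -(1/26)*log2(1/26) = 0.180786; -(2/13)*log2(2/13) = 0.415452; -(7/26)*log2(7/26) = 0.509677. H = 0.509677 + 0.509677 + 0.180786 + 0.415452 + 0.509677 = 2.1253

2.1253 bits


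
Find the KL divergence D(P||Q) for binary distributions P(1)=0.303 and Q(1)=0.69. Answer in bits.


KL = p*log2(p/q) + (1-p)*log2((1-p)/(1-q)) = 0.303*log2(0.303/0.69) + 0.697*log2(0.697/0.31) = 0.455

0.455 bits


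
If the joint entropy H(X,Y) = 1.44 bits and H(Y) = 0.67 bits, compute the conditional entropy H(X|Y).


H(X|Y) = H(X,Y) - H(Y) = 1.44 - 0.67 = 0.77

0.77 bits
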